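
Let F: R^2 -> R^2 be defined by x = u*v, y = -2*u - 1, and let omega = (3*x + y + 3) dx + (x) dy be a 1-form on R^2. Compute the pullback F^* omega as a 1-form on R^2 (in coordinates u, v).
F^* omega = (v*(3*u*v - 4*u + 2)) du + (u*(3*u*v - 2*u + 2)) dv

Using F^*(f dg) = (f ∘ F) d(g ∘ F), substitute each coordinate x_i by F_i(u, v) in f_i, and replace dx_i by d F_i = (∂F_i/∂u) du + (∂F_i/∂v) dv.
  For the x component: f_1(F) = 3*u*v - 2*u + 2; d F_1 = (v) du + (u) dv
  For the y component: f_2(F) = u*v; d F_2 = (-2) du + (0) dv
Combining and collecting du, dv coefficients:
  coeff of du: v*(3*u*v - 4*u + 2)
  coeff of dv: u*(3*u*v - 2*u + 2)
F^* omega = (v*(3*u*v - 4*u + 2)) du + (u*(3*u*v - 2*u + 2)) dv.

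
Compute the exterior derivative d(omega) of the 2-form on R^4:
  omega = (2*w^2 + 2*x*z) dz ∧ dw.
d(omega) = (2*z) dx ∧ dz ∧ dw

For a 2-form omega = sum_{i<j} g_{ij} dx_i ∧ dx_j, the exterior derivative is
  d(omega) = sum_{i<j} d(g_{ij}) ∧ dx_i ∧ dx_j = sum_{i<j, k} (∂g_{ij}/∂x_k) dx_k ∧ dx_i ∧ dx_j.
Expand each term, using dx_k ∧ dx_i ∧ dx_j = sgn(permutation) dx_{(a)} ∧ dx_{(b)} ∧ dx_{(c)} with (a < b < c) sorted:
  d(2*w^2 + 2*x*z) includes (∂/∂x)(2*w^2 + 2*x*z) dx = (2*z) dx, which multiplied by dz ∧ dw gives (2*z) dx ∧ dz ∧ dw
Collecting like 3-forms: d(omega) = (2*z) dx ∧ dz ∧ dw.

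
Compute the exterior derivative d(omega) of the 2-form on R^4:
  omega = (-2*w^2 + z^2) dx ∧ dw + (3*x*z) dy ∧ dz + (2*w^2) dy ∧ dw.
d(omega) = (-2*z) dx ∧ dz ∧ dw + (3*z) dx ∧ dy ∧ dz

For a 2-form omega = sum_{i<j} g_{ij} dx_i ∧ dx_j, the exterior derivative is
  d(omega) = sum_{i<j} d(g_{ij}) ∧ dx_i ∧ dx_j = sum_{i<j, k} (∂g_{ij}/∂x_k) dx_k ∧ dx_i ∧ dx_j.
Expand each term, using dx_k ∧ dx_i ∧ dx_j = sgn(permutation) dx_{(a)} ∧ dx_{(b)} ∧ dx_{(c)} with (a < b < c) sorted:
  d(-2*w^2 + z^2) includes (∂/∂z)(-2*w^2 + z^2) dz = (2*z) dz, which multiplied by dx ∧ dw gives (-2*z) dx ∧ dz ∧ dw
  d(3*x*z) includes (∂/∂x)(3*x*z) dx = (3*z) dx, which multiplied by dy ∧ dz gives (3*z) dx ∧ dy ∧ dz
Collecting like 3-forms: d(omega) = (-2*z) dx ∧ dz ∧ dw + (3*z) dx ∧ dy ∧ dz.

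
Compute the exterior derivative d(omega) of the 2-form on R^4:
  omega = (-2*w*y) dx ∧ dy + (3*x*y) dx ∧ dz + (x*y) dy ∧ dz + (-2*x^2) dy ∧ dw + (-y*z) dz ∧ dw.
d(omega) = (-4*x - 2*y) dx ∧ dy ∧ dw + (-3*x + y) dx ∧ dy ∧ dz + (-z) dy ∧ dz ∧ dw

For a 2-form omega = sum_{i<j} g_{ij} dx_i ∧ dx_j, the exterior derivative is
  d(omega) = sum_{i<j} d(g_{ij}) ∧ dx_i ∧ dx_j = sum_{i<j, k} (∂g_{ij}/∂x_k) dx_k ∧ dx_i ∧ dx_j.
Expand each term, using dx_k ∧ dx_i ∧ dx_j = sgn(permutation) dx_{(a)} ∧ dx_{(b)} ∧ dx_{(c)} with (a < b < c) sorted:
  d(-2*w*y) includes (∂/∂w)(-2*w*y) dw = (-2*y) dw, which multiplied by dx ∧ dy gives (-2*y) dx ∧ dy ∧ dw
  d(3*x*y) includes (∂/∂y)(3*x*y) dy = (3*x) dy, which multiplied by dx ∧ dz gives (-3*x) dx ∧ dy ∧ dz
  d(x*y) includes (∂/∂x)(x*y) dx = (y) dx, which multiplied by dy ∧ dz gives (y) dx ∧ dy ∧ dz
  d(-2*x^2) includes (∂/∂x)(-2*x^2) dx = (-4*x) dx, which multiplied by dy ∧ dw gives (-4*x) dx ∧ dy ∧ dw
  d(-y*z) includes (∂/∂y)(-y*z) dy = (-z) dy, which multiplied by dz ∧ dw gives (-z) dy ∧ dz ∧ dw
Collecting like 3-forms: d(omega) = (-4*x - 2*y) dx ∧ dy ∧ dw + (-3*x + y) dx ∧ dy ∧ dz + (-z) dy ∧ dz ∧ dw.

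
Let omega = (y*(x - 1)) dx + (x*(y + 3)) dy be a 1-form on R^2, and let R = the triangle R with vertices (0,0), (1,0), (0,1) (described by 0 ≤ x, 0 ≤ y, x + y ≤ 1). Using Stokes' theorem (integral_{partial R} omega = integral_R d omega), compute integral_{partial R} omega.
integral_(partial R) omega = 2

Stokes: integral_partial_R omega = integral_R d omega with d omega = (∂Q/∂x - ∂P/∂y) dx ∧ dy.
  ∂Q/∂x = y + 3
  ∂P/∂y = x - 1
  integrand = ∂Q/∂x - ∂P/∂y = -x + y + 4.
Integrating over R: integral_0^1 integral_0^{1-x} (-x + y + 4) dy dx = 2.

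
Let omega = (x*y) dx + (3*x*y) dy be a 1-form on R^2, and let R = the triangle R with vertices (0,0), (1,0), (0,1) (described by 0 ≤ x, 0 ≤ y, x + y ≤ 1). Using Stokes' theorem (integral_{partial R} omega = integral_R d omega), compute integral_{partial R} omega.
integral_(partial R) omega = 1/3

Stokes: integral_partial_R omega = integral_R d omega with d omega = (∂Q/∂x - ∂P/∂y) dx ∧ dy.
  ∂Q/∂x = 3*y
  ∂P/∂y = x
  integrand = ∂Q/∂x - ∂P/∂y = -x + 3*y.
Integrating over R: integral_0^1 integral_0^{1-x} (-x + 3*y) dy dx = 1/3.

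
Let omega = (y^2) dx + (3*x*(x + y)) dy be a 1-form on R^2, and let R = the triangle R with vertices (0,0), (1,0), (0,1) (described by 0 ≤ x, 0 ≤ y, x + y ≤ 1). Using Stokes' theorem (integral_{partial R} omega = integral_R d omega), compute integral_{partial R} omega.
integral_(partial R) omega = 7/6

Stokes: integral_partial_R omega = integral_R d omega with d omega = (∂Q/∂x - ∂P/∂y) dx ∧ dy.
  ∂Q/∂x = 6*x + 3*y
  ∂P/∂y = 2*y
  integrand = ∂Q/∂x - ∂P/∂y = 6*x + y.
Integrating over R: integral_0^1 integral_0^{1-x} (6*x + y) dy dx = 7/6.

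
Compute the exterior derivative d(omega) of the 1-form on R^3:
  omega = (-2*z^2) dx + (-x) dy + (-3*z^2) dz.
d(omega) = (-1) dx ∧ dy + (4*z) dx ∧ dz

For a 1-form omega = sum_i f_i dx_i, the exterior derivative is
  d(omega) = sum_{i < j} (∂f_j/∂x_i - ∂f_i/∂x_j) dx_i ∧ dx_j.
  coefficient of dx ∧ dy: ∂f_2/∂x - ∂f_1/∂y = ∂(-x)/∂x - ∂(-2*z^2)/∂y = -1
  coefficient of dx ∧ dz: ∂f_3/∂x - ∂f_1/∂z = ∂(-3*z^2)/∂x - ∂(-2*z^2)/∂z = 4*z
Assembling: d(omega) = (-1) dx ∧ dy + (4*z) dx ∧ dz.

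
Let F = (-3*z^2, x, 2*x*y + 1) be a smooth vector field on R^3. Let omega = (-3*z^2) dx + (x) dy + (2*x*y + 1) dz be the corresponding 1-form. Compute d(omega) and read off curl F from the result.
d(omega) = (2*x) dy ∧ dz + (-2*y - 6*z) dz ∧ dx + (1) dx ∧ dy; curl F = (2*x, -2*y - 6*z, 1)

d omega = sum_{i<j} (∂f_j/∂x_i - ∂f_i/∂x_j) dx_i ∧ dx_j. Under the identification (dy ∧ dz, dz ∧ dx, dx ∧ dy) ↔ (e_x, e_y, e_z), the coefficients are exactly the components of curl F. Compute:
  ∂R/∂y - ∂Q/∂z = (2*x) - (0) = 2*x
  ∂P/∂z - ∂R/∂x = (-6*z) - (2*y) = -2*y - 6*z
  ∂Q/∂x - ∂P/∂y = (1) - (0) = 1.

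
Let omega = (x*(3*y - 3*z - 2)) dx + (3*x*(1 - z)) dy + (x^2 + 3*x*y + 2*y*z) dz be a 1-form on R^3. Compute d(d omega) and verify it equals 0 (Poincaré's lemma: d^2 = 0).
d(d omega) = 0

Step 1: d omega = sum_{i<j} (∂f_j/∂x_i - ∂f_i/∂x_j) dx_i ∧ dx_j:
  coeff of dx ∧ dy: -3*x - 3*z + 3
  coeff of dx ∧ dz: 5*x + 3*y
  coeff of dy ∧ dz: 6*x + 2*z
Step 2: Apply d again to each 2-form coefficient. The only possible 3-form in R^3 is dx ∧ dy ∧ dz, with coefficient
  ∂(coeff of dy∧dz)/∂x - ∂(coeff of dx∧dz)/∂y + ∂(coeff of dx∧dy)/∂z
  = ∂/∂x (6*x + 2*z) - ∂/∂y (5*x + 3*y) + ∂/∂z (-3*x - 3*z + 3).
Each of these terms simplifies to sums of mixed partials that cancel in pairs. The result is 0 (by equality of mixed partials for smooth functions — Schwarz / Clairaut).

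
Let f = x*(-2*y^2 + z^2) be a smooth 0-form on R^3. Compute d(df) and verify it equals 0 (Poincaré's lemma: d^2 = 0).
d(df) = 0

Step 1: df = sum_i (∂f/∂x_i) dx_i = (-2*y^2 + z^2) dx + (-4*x*y) dy + (2*x*z) dz.
Step 2: Apply d again. Using the 1-form formula, the coefficient of dx ∧ dy in d(df) is ∂^2 f/∂x ∂y - ∂^2 f/∂y ∂x = (-4*y) - (-4*y) = 0 (equality of mixed partials for smooth f).
Similarly for dx ∧ dz and dy ∧ dz — all coefficients vanish. So d(df) = 0.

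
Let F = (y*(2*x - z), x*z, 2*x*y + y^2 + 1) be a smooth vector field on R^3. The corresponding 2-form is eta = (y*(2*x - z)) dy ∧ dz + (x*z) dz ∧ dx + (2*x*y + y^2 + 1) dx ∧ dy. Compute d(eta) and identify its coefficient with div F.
d(eta) = (2*y) dx ∧ dy ∧ dz; div F = 2*y

For a 2-form in R^3 of the form above, applying d gives a 3-form with coefficient ∂P/∂x + ∂Q/∂y + ∂R/∂z:
  ∂P/∂x = 2*y
  ∂Q/∂y = 0
  ∂R/∂z = 0
Sum = 2*y, which is exactly div F.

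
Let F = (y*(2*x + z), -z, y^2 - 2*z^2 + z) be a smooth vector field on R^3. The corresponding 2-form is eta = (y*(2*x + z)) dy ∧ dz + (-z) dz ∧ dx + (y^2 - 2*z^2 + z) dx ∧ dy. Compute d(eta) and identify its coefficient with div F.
d(eta) = (2*y - 4*z + 1) dx ∧ dy ∧ dz; div F = 2*y - 4*z + 1

For a 2-form in R^3 of the form above, applying d gives a 3-form with coefficient ∂P/∂x + ∂Q/∂y + ∂R/∂z:
  ∂P/∂x = 2*y
  ∂Q/∂y = 0
  ∂R/∂z = 1 - 4*z
Sum = 2*y - 4*z + 1, which is exactly div F.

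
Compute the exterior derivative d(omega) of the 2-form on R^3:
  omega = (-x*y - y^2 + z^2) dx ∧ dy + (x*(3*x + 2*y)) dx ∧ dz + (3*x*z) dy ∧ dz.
d(omega) = (-2*x + 5*z) dx ∧ dy ∧ dz

For a 2-form omega = sum_{i<j} g_{ij} dx_i ∧ dx_j, the exterior derivative is
  d(omega) = sum_{i<j} d(g_{ij}) ∧ dx_i ∧ dx_j = sum_{i<j, k} (∂g_{ij}/∂x_k) dx_k ∧ dx_i ∧ dx_j.
Expand each term, using dx_k ∧ dx_i ∧ dx_j = sgn(permutation) dx_{(a)} ∧ dx_{(b)} ∧ dx_{(c)} with (a < b < c) sorted:
  d(-x*y - y^2 + z^2) includes (∂/∂z)(-x*y - y^2 + z^2) dz = (2*z) dz, which multiplied by dx ∧ dy gives (2*z) dx ∧ dy ∧ dz
  d(x*(3*x + 2*y)) includes (∂/∂y)(x*(3*x + 2*y)) dy = (2*x) dy, which multiplied by dx ∧ dz gives (-2*x) dx ∧ dy ∧ dz
  d(3*x*z) includes (∂/∂x)(3*x*z) dx = (3*z) dx, which multiplied by dy ∧ dz gives (3*z) dx ∧ dy ∧ dz
Collecting like 3-forms: d(omega) = (-2*x + 5*z) dx ∧ dy ∧ dz.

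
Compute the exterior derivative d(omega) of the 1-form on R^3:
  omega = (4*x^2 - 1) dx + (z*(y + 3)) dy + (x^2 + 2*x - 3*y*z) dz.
d(omega) = (2*x + 2) dx ∧ dz + (-y - 3*z - 3) dy ∧ dz

For a 1-form omega = sum_i f_i dx_i, the exterior derivative is
  d(omega) = sum_{i < j} (∂f_j/∂x_i - ∂f_i/∂x_j) dx_i ∧ dx_j.
  coefficient of dx ∧ dz: ∂f_3/∂x - ∂f_1/∂z = ∂(x^2 + 2*x - 3*y*z)/∂x - ∂(4*x^2 - 1)/∂z = 2*x + 2
  coefficient of dy ∧ dz: ∂f_3/∂y - ∂f_2/∂z = ∂(x^2 + 2*x - 3*y*z)/∂y - ∂(z*(y + 3))/∂z = -y - 3*z - 3
Assembling: d(omega) = (2*x + 2) dx ∧ dz + (-y - 3*z - 3) dy ∧ dz.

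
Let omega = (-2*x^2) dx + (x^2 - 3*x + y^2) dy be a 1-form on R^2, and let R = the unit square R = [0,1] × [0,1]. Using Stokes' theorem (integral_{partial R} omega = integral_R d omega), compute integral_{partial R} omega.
integral_(partial R) omega = -2

Stokes: integral_partial_R omega = integral_R d omega with d omega = (∂Q/∂x - ∂P/∂y) dx ∧ dy.
  ∂Q/∂x = 2*x - 3
  ∂P/∂y = 0
  integrand = ∂Q/∂x - ∂P/∂y = 2*x - 3.
Integrating over R: integral_0^1 integral_0^1 (2*x - 3) dx dy = -2.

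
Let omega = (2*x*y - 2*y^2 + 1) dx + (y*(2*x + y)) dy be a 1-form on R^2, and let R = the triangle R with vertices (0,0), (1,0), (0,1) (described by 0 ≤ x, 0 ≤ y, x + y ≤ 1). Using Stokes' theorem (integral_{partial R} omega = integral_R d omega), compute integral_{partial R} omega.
integral_(partial R) omega = 2/3

Stokes: integral_partial_R omega = integral_R d omega with d omega = (∂Q/∂x - ∂P/∂y) dx ∧ dy.
  ∂Q/∂x = 2*y
  ∂P/∂y = 2*x - 4*y
  integrand = ∂Q/∂x - ∂P/∂y = -2*x + 6*y.
Integrating over R: integral_0^1 integral_0^{1-x} (-2*x + 6*y) dy dx = 2/3.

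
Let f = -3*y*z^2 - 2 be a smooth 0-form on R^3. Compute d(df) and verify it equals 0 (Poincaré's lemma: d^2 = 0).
d(df) = 0

Step 1: df = sum_i (∂f/∂x_i) dx_i = (0) dx + (-3*z^2) dy + (-6*y*z) dz.
Step 2: Apply d again. Using the 1-form formula, the coefficient of dx ∧ dy in d(df) is ∂^2 f/∂x ∂y - ∂^2 f/∂y ∂x = (0) - (0) = 0 (equality of mixed partials for smooth f).
Similarly for dx ∧ dz and dy ∧ dz — all coefficients vanish. So d(df) = 0.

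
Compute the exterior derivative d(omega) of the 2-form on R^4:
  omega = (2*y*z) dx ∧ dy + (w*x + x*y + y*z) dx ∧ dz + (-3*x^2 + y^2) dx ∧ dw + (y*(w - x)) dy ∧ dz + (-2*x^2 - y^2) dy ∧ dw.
d(omega) = (-x + y - z) dx ∧ dy ∧ dz + (x) dx ∧ dz ∧ dw + (-4*x - 2*y) dx ∧ dy ∧ dw + (y) dy ∧ dz ∧ dw

For a 2-form omega = sum_{i<j} g_{ij} dx_i ∧ dx_j, the exterior derivative is
  d(omega) = sum_{i<j} d(g_{ij}) ∧ dx_i ∧ dx_j = sum_{i<j, k} (∂g_{ij}/∂x_k) dx_k ∧ dx_i ∧ dx_j.
Expand each term, using dx_k ∧ dx_i ∧ dx_j = sgn(permutation) dx_{(a)} ∧ dx_{(b)} ∧ dx_{(c)} with (a < b < c) sorted:
  d(2*y*z) includes (∂/∂z)(2*y*z) dz = (2*y) dz, which multiplied by dx ∧ dy gives (2*y) dx ∧ dy ∧ dz
  d(w*x + x*y + y*z) includes (∂/∂y)(w*x + x*y + y*z) dy = (x + z) dy, which multiplied by dx ∧ dz gives (-x - z) dx ∧ dy ∧ dz
  d(w*x + x*y + y*z) includes (∂/∂w)(w*x + x*y + y*z) dw = (x) dw, which multiplied by dx ∧ dz gives (x) dx ∧ dz ∧ dw
  d(-3*x^2 + y^2) includes (∂/∂y)(-3*x^2 + y^2) dy = (2*y) dy, which multiplied by dx ∧ dw gives (-2*y) dx ∧ dy ∧ dw
  d(y*(w - x)) includes (∂/∂x)(y*(w - x)) dx = (-y) dx, which multiplied by dy ∧ dz gives (-y) dx ∧ dy ∧ dz
  d(y*(w - x)) includes (∂/∂w)(y*(w - x)) dw = (y) dw, which multiplied by dy ∧ dz gives (y) dy ∧ dz ∧ dw
  d(-2*x^2 - y^2) includes (∂/∂x)(-2*x^2 - y^2) dx = (-4*x) dx, which multiplied by dy ∧ dw gives (-4*x) dx ∧ dy ∧ dw
Collecting like 3-forms: d(omega) = (-x + y - z) dx ∧ dy ∧ dz + (x) dx ∧ dz ∧ dw + (-4*x - 2*y) dx ∧ dy ∧ dw + (y) dy ∧ dz ∧ dw.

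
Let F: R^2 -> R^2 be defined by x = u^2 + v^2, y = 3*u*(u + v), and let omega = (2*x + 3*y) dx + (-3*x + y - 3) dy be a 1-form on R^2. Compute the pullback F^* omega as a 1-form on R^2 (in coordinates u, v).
F^* omega = (22*u^3 + 36*u^2*v - 5*u*v^2 - 18*u - 9*v^3 - 9*v) du + (31*u^2*v + 9*u*v^2 - 9*u + 4*v^3) dv

Using F^*(f dg) = (f ∘ F) d(g ∘ F), substitute each coordinate x_i by F_i(u, v) in f_i, and replace dx_i by d F_i = (∂F_i/∂u) du + (∂F_i/∂v) dv.
  For the x component: f_1(F) = 11*u^2 + 9*u*v + 2*v^2; d F_1 = (2*u) du + (2*v) dv
  For the y component: f_2(F) = 3*u*v - 3*v^2 - 3; d F_2 = (6*u + 3*v) du + (3*u) dv
Combining and collecting du, dv coefficients:
  coeff of du: 22*u^3 + 36*u^2*v - 5*u*v^2 - 18*u - 9*v^3 - 9*v
  coeff of dv: 31*u^2*v + 9*u*v^2 - 9*u + 4*v^3
F^* omega = (22*u^3 + 36*u^2*v - 5*u*v^2 - 18*u - 9*v^3 - 9*v) du + (31*u^2*v + 9*u*v^2 - 9*u + 4*v^3) dv.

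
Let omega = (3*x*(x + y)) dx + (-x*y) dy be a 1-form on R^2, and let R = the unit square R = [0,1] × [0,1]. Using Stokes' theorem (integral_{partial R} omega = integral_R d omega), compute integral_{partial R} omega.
integral_(partial R) omega = -2

Stokes: integral_partial_R omega = integral_R d omega with d omega = (∂Q/∂x - ∂P/∂y) dx ∧ dy.
  ∂Q/∂x = -y
  ∂P/∂y = 3*x
  integrand = ∂Q/∂x - ∂P/∂y = -3*x - y.
Integrating over R: integral_0^1 integral_0^1 (-3*x - y) dx dy = -2.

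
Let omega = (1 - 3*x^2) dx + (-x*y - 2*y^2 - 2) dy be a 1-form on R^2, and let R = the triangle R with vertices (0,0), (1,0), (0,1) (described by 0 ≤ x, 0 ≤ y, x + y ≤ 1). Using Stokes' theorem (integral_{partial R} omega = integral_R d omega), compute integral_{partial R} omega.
integral_(partial R) omega = -1/6

Stokes: integral_partial_R omega = integral_R d omega with d omega = (∂Q/∂x - ∂P/∂y) dx ∧ dy.
  ∂Q/∂x = -y
  ∂P/∂y = 0
  integrand = ∂Q/∂x - ∂P/∂y = -y.
Integrating over R: integral_0^1 integral_0^{1-x} (-y) dy dx = -1/6.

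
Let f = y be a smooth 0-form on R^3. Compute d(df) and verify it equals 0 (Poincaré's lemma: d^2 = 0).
d(df) = 0

Step 1: df = sum_i (∂f/∂x_i) dx_i = (0) dx + (1) dy + (0) dz.
Step 2: Apply d again. Using the 1-form formula, the coefficient of dx ∧ dy in d(df) is ∂^2 f/∂x ∂y - ∂^2 f/∂y ∂x = (0) - (0) = 0 (equality of mixed partials for smooth f).
Similarly for dx ∧ dz and dy ∧ dz — all coefficients vanish. So d(df) = 0.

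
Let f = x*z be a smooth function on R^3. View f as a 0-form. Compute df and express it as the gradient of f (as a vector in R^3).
df = (z) dx + (0) dy + (x) dz; grad f = (z, 0, x)

For a 0-form f, d f = (∂f/∂x) dx + (∂f/∂y) dy + (∂f/∂z) dz. The components of the vector representation are exactly the entries of grad f in Cartesian coordinates:
  ∂f/∂x = z
  ∂f/∂y = 0
  ∂f/∂z = x.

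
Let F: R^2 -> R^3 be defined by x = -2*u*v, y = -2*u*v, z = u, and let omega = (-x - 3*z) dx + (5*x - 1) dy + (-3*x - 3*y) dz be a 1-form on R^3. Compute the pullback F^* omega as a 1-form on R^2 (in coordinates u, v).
F^* omega = (2*v*(8*u*v + 9*u + 1)) du + (2*u*(8*u*v + 3*u + 1)) dv

Using F^*(f dg) = (f ∘ F) d(g ∘ F), substitute each coordinate x_i by F_i(u, v) in f_i, and replace dx_i by d F_i = (∂F_i/∂u) du + (∂F_i/∂v) dv.
  For the x component: f_1(F) = u*(2*v - 3); d F_1 = (-2*v) du + (-2*u) dv
  For the y component: f_2(F) = -10*u*v - 1; d F_2 = (-2*v) du + (-2*u) dv
  For the z component: f_3(F) = 12*u*v; d F_3 = (1) du + (0) dv
Combining and collecting du, dv coefficients:
  coeff of du: 2*v*(8*u*v + 9*u + 1)
  coeff of dv: 2*u*(8*u*v + 3*u + 1)
F^* omega = (2*v*(8*u*v + 9*u + 1)) du + (2*u*(8*u*v + 3*u + 1)) dv.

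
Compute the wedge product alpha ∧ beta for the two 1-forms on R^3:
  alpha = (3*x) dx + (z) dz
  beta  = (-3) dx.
alpha ∧ beta = (3*z) dx ∧ dz

Distribute the wedge, using dx_i ∧ dx_j = -dx_j ∧ dx_i and dx_i ∧ dx_i = 0. For each pair (i, j) with i < j, the coefficient of dx_i ∧ dx_j in alpha ∧ beta is (alpha_i * beta_j - alpha_j * beta_i). Collecting: alpha ∧ beta = (3*z) dx ∧ dz.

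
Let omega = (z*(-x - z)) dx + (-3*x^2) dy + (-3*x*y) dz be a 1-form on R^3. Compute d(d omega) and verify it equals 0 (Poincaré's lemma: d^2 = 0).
d(d omega) = 0

Step 1: d omega = sum_{i<j} (∂f_j/∂x_i - ∂f_i/∂x_j) dx_i ∧ dx_j:
  coeff of dx ∧ dy: -6*x
  coeff of dx ∧ dz: x - 3*y + 2*z
  coeff of dy ∧ dz: -3*x
Step 2: Apply d again to each 2-form coefficient. The only possible 3-form in R^3 is dx ∧ dy ∧ dz, with coefficient
  ∂(coeff of dy∧dz)/∂x - ∂(coeff of dx∧dz)/∂y + ∂(coeff of dx∧dy)/∂z
  = ∂/∂x (-3*x) - ∂/∂y (x - 3*y + 2*z) + ∂/∂z (-6*x).
Each of these terms simplifies to sums of mixed partials that cancel in pairs. The result is 0 (by equality of mixed partials for smooth functions — Schwarz / Clairaut).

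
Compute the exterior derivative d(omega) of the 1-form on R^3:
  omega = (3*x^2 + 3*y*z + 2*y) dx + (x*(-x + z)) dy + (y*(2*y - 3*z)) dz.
d(omega) = (-2*x - 2*z - 2) dx ∧ dy + (-3*y) dx ∧ dz + (-x + 4*y - 3*z) dy ∧ dz

For a 1-form omega = sum_i f_i dx_i, the exterior derivative is
  d(omega) = sum_{i < j} (∂f_j/∂x_i - ∂f_i/∂x_j) dx_i ∧ dx_j.
  coefficient of dx ∧ dy: ∂f_2/∂x - ∂f_1/∂y = ∂(x*(-x + z))/∂x - ∂(3*x^2 + 3*y*z + 2*y)/∂y = -2*x - 2*z - 2
  coefficient of dx ∧ dz: ∂f_3/∂x - ∂f_1/∂z = ∂(y*(2*y - 3*z))/∂x - ∂(3*x^2 + 3*y*z + 2*y)/∂z = -3*y
  coefficient of dy ∧ dz: ∂f_3/∂y - ∂f_2/∂z = ∂(y*(2*y - 3*z))/∂y - ∂(x*(-x + z))/∂z = -x + 4*y - 3*z
Assembling: d(omega) = (-2*x - 2*z - 2) dx ∧ dy + (-3*y) dx ∧ dz + (-x + 4*y - 3*z) dy ∧ dz.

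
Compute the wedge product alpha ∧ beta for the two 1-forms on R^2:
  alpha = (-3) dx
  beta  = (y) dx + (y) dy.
alpha ∧ beta = (-3*y) dx ∧ dy

Distribute the wedge, using dx_i ∧ dx_j = -dx_j ∧ dx_i and dx_i ∧ dx_i = 0. For each pair (i, j) with i < j, the coefficient of dx_i ∧ dx_j in alpha ∧ beta is (alpha_i * beta_j - alpha_j * beta_i). Collecting: alpha ∧ beta = (-3*y) dx ∧ dy.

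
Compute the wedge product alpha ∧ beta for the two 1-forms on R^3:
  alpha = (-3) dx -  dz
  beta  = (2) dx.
alpha ∧ beta = (2) dx ∧ dz

Distribute the wedge, using dx_i ∧ dx_j = -dx_j ∧ dx_i and dx_i ∧ dx_i = 0. For each pair (i, j) with i < j, the coefficient of dx_i ∧ dx_j in alpha ∧ beta is (alpha_i * beta_j - alpha_j * beta_i). Collecting: alpha ∧ beta = (2) dx ∧ dz.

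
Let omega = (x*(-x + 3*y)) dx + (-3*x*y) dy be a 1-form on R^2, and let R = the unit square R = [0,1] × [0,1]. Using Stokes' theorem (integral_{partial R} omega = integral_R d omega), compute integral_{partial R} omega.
integral_(partial R) omega = -3

Stokes: integral_partial_R omega = integral_R d omega with d omega = (∂Q/∂x - ∂P/∂y) dx ∧ dy.
  ∂Q/∂x = -3*y
  ∂P/∂y = 3*x
  integrand = ∂Q/∂x - ∂P/∂y = -3*x - 3*y.
Integrating over R: integral_0^1 integral_0^1 (-3*x - 3*y) dx dy = -3.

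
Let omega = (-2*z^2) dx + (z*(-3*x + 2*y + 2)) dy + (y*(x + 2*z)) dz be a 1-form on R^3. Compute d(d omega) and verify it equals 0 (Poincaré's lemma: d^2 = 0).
d(d omega) = 0

Step 1: d omega = sum_{i<j} (∂f_j/∂x_i - ∂f_i/∂x_j) dx_i ∧ dx_j:
  coeff of dx ∧ dy: -3*z
  coeff of dx ∧ dz: y + 4*z
  coeff of dy ∧ dz: 4*x - 2*y + 2*z - 2
Step 2: Apply d again to each 2-form coefficient. The only possible 3-form in R^3 is dx ∧ dy ∧ dz, with coefficient
  ∂(coeff of dy∧dz)/∂x - ∂(coeff of dx∧dz)/∂y + ∂(coeff of dx∧dy)/∂z
  = ∂/∂x (4*x - 2*y + 2*z - 2) - ∂/∂y (y + 4*z) + ∂/∂z (-3*z).
Each of these terms simplifies to sums of mixed partials that cancel in pairs. The result is 0 (by equality of mixed partials for smooth functions — Schwarz / Clairaut).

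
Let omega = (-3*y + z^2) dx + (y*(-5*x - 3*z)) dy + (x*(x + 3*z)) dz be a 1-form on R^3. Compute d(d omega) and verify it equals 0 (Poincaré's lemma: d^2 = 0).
d(d omega) = 0

Step 1: d omega = sum_{i<j} (∂f_j/∂x_i - ∂f_i/∂x_j) dx_i ∧ dx_j:
  coeff of dx ∧ dy: 3 - 5*y
  coeff of dx ∧ dz: 2*x + z
  coeff of dy ∧ dz: 3*y
Step 2: Apply d again to each 2-form coefficient. The only possible 3-form in R^3 is dx ∧ dy ∧ dz, with coefficient
  ∂(coeff of dy∧dz)/∂x - ∂(coeff of dx∧dz)/∂y + ∂(coeff of dx∧dy)/∂z
  = ∂/∂x (3*y) - ∂/∂y (2*x + z) + ∂/∂z (3 - 5*y).
Each of these terms simplifies to sums of mixed partials that cancel in pairs. The result is 0 (by equality of mixed partials for smooth functions — Schwarz / Clairaut).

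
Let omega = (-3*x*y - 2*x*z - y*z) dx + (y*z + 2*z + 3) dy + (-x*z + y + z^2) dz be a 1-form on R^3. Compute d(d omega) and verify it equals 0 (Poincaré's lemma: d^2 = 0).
d(d omega) = 0

Step 1: d omega = sum_{i<j} (∂f_j/∂x_i - ∂f_i/∂x_j) dx_i ∧ dx_j:
  coeff of dx ∧ dy: 3*x + z
  coeff of dx ∧ dz: 2*x + y - z
  coeff of dy ∧ dz: -y - 1
Step 2: Apply d again to each 2-form coefficient. The only possible 3-form in R^3 is dx ∧ dy ∧ dz, with coefficient
  ∂(coeff of dy∧dz)/∂x - ∂(coeff of dx∧dz)/∂y + ∂(coeff of dx∧dy)/∂z
  = ∂/∂x (-y - 1) - ∂/∂y (2*x + y - z) + ∂/∂z (3*x + z).
Each of these terms simplifies to sums of mixed partials that cancel in pairs. The result is 0 (by equality of mixed partials for smooth functions — Schwarz / Clairaut).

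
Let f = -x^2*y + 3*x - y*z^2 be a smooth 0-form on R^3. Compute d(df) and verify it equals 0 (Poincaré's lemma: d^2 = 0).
d(df) = 0

Step 1: df = sum_i (∂f/∂x_i) dx_i = (-2*x*y + 3) dx + (-x^2 - z^2) dy + (-2*y*z) dz.
Step 2: Apply d again. Using the 1-form formula, the coefficient of dx ∧ dy in d(df) is ∂^2 f/∂x ∂y - ∂^2 f/∂y ∂x = (-2*x) - (-2*x) = 0 (equality of mixed partials for smooth f).
Similarly for dx ∧ dz and dy ∧ dz — all coefficients vanish. So d(df) = 0.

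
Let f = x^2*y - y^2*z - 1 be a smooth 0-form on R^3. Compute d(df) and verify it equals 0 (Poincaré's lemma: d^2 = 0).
d(df) = 0

Step 1: df = sum_i (∂f/∂x_i) dx_i = (2*x*y) dx + (x^2 - 2*y*z) dy + (-y^2) dz.
Step 2: Apply d again. Using the 1-form formula, the coefficient of dx ∧ dy in d(df) is ∂^2 f/∂x ∂y - ∂^2 f/∂y ∂x = (2*x) - (2*x) = 0 (equality of mixed partials for smooth f).
Similarly for dx ∧ dz and dy ∧ dz — all coefficients vanish. So d(df) = 0.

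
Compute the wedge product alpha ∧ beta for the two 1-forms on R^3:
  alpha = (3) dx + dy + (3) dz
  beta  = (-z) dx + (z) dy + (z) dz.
alpha ∧ beta = (4*z) dx ∧ dy + (6*z) dx ∧ dz + (-2*z) dy ∧ dz

Distribute the wedge, using dx_i ∧ dx_j = -dx_j ∧ dx_i and dx_i ∧ dx_i = 0. For each pair (i, j) with i < j, the coefficient of dx_i ∧ dx_j in alpha ∧ beta is (alpha_i * beta_j - alpha_j * beta_i). Collecting: alpha ∧ beta = (4*z) dx ∧ dy + (6*z) dx ∧ dz + (-2*z) dy ∧ dz.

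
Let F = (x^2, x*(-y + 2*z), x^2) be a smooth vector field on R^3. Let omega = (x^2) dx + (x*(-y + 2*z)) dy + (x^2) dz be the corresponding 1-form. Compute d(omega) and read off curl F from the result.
d(omega) = (-2*x) dy ∧ dz + (-2*x) dz ∧ dx + (-y + 2*z) dx ∧ dy; curl F = (-2*x, -2*x, -y + 2*z)

d omega = sum_{i<j} (∂f_j/∂x_i - ∂f_i/∂x_j) dx_i ∧ dx_j. Under the identification (dy ∧ dz, dz ∧ dx, dx ∧ dy) ↔ (e_x, e_y, e_z), the coefficients are exactly the components of curl F. Compute:
  ∂R/∂y - ∂Q/∂z = (0) - (2*x) = -2*x
  ∂P/∂z - ∂R/∂x = (0) - (2*x) = -2*x
  ∂Q/∂x - ∂P/∂y = (-y + 2*z) - (0) = -y + 2*z.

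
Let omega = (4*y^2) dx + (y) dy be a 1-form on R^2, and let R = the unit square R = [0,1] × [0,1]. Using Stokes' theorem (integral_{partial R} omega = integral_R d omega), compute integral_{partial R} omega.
integral_(partial R) omega = -4

Stokes: integral_partial_R omega = integral_R d omega with d omega = (∂Q/∂x - ∂P/∂y) dx ∧ dy.
  ∂Q/∂x = 0
  ∂P/∂y = 8*y
  integrand = ∂Q/∂x - ∂P/∂y = -8*y.
Integrating over R: integral_0^1 integral_0^1 (-8*y) dx dy = -4.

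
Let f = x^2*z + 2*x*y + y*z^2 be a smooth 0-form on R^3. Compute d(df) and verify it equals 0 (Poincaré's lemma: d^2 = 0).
d(df) = 0

Step 1: df = sum_i (∂f/∂x_i) dx_i = (2*x*z + 2*y) dx + (2*x + z^2) dy + (x^2 + 2*y*z) dz.
Step 2: Apply d again. Using the 1-form formula, the coefficient of dx ∧ dy in d(df) is ∂^2 f/∂x ∂y - ∂^2 f/∂y ∂x = (2) - (2) = 0 (equality of mixed partials for smooth f).
Similarly for dx ∧ dz and dy ∧ dz — all coefficients vanish. So d(df) = 0.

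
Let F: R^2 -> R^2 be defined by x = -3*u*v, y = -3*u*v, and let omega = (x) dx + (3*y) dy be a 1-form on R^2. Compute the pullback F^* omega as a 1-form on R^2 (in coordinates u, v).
F^* omega = (36*u*v^2) du + (36*u^2*v) dv

Using F^*(f dg) = (f ∘ F) d(g ∘ F), substitute each coordinate x_i by F_i(u, v) in f_i, and replace dx_i by d F_i = (∂F_i/∂u) du + (∂F_i/∂v) dv.
  For the x component: f_1(F) = -3*u*v; d F_1 = (-3*v) du + (-3*u) dv
  For the y component: f_2(F) = -9*u*v; d F_2 = (-3*v) du + (-3*u) dv
Combining and collecting du, dv coefficients:
  coeff of du: 36*u*v^2
  coeff of dv: 36*u^2*v
F^* omega = (36*u*v^2) du + (36*u^2*v) dv.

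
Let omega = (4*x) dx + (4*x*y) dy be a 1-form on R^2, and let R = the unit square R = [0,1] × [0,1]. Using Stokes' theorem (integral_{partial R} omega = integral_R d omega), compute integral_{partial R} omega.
integral_(partial R) omega = 2

Stokes: integral_partial_R omega = integral_R d omega with d omega = (∂Q/∂x - ∂P/∂y) dx ∧ dy.
  ∂Q/∂x = 4*y
  ∂P/∂y = 0
  integrand = ∂Q/∂x - ∂P/∂y = 4*y.
Integrating over R: integral_0^1 integral_0^1 (4*y) dx dy = 2.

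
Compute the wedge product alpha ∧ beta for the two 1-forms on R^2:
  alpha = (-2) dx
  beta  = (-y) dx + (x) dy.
alpha ∧ beta = (-2*x) dx ∧ dy

Distribute the wedge, using dx_i ∧ dx_j = -dx_j ∧ dx_i and dx_i ∧ dx_i = 0. For each pair (i, j) with i < j, the coefficient of dx_i ∧ dx_j in alpha ∧ beta is (alpha_i * beta_j - alpha_j * beta_i). Collecting: alpha ∧ beta = (-2*x) dx ∧ dy.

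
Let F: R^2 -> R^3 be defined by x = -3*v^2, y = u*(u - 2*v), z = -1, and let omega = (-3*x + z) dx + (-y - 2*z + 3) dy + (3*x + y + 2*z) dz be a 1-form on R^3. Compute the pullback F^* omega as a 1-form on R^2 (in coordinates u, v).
F^* omega = (-2*u^3 + 6*u^2*v - 4*u*v^2 + 10*u - 10*v) du + (2*u^3 - 4*u^2*v - 10*u - 54*v^3 + 6*v) dv

Using F^*(f dg) = (f ∘ F) d(g ∘ F), substitute each coordinate x_i by F_i(u, v) in f_i, and replace dx_i by d F_i = (∂F_i/∂u) du + (∂F_i/∂v) dv.
  For the x component: f_1(F) = 9*v^2 - 1; d F_1 = (0) du + (-6*v) dv
  For the y component: f_2(F) = -u^2 + 2*u*v + 5; d F_2 = (2*u - 2*v) du + (-2*u) dv
  For the z component: f_3(F) = u^2 - 2*u*v - 9*v^2 - 2; d F_3 = (0) du + (0) dv
Combining and collecting du, dv coefficients:
  coeff of du: -2*u^3 + 6*u^2*v - 4*u*v^2 + 10*u - 10*v
  coeff of dv: 2*u^3 - 4*u^2*v - 10*u - 54*v^3 + 6*v
F^* omega = (-2*u^3 + 6*u^2*v - 4*u*v^2 + 10*u - 10*v) du + (2*u^3 - 4*u^2*v - 10*u - 54*v^3 + 6*v) dv.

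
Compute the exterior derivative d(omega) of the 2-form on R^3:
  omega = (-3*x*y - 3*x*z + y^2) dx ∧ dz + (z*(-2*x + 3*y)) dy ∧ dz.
d(omega) = (3*x - 2*y - 2*z) dx ∧ dy ∧ dz

For a 2-form omega = sum_{i<j} g_{ij} dx_i ∧ dx_j, the exterior derivative is
  d(omega) = sum_{i<j} d(g_{ij}) ∧ dx_i ∧ dx_j = sum_{i<j, k} (∂g_{ij}/∂x_k) dx_k ∧ dx_i ∧ dx_j.
Expand each term, using dx_k ∧ dx_i ∧ dx_j = sgn(permutation) dx_{(a)} ∧ dx_{(b)} ∧ dx_{(c)} with (a < b < c) sorted:
  d(-3*x*y - 3*x*z + y^2) includes (∂/∂y)(-3*x*y - 3*x*z + y^2) dy = (-3*x + 2*y) dy, which multiplied by dx ∧ dz gives (3*x - 2*y) dx ∧ dy ∧ dz
  d(z*(-2*x + 3*y)) includes (∂/∂x)(z*(-2*x + 3*y)) dx = (-2*z) dx, which multiplied by dy ∧ dz gives (-2*z) dx ∧ dy ∧ dz
Collecting like 3-forms: d(omega) = (3*x - 2*y - 2*z) dx ∧ dy ∧ dz.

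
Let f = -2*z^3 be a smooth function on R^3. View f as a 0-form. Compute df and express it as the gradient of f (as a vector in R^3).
df = (0) dx + (0) dy + (-6*z^2) dz; grad f = (0, 0, -6*z^2)

For a 0-form f, d f = (∂f/∂x) dx + (∂f/∂y) dy + (∂f/∂z) dz. The components of the vector representation are exactly the entries of grad f in Cartesian coordinates:
  ∂f/∂x = 0
  ∂f/∂y = 0
  ∂f/∂z = -6*z^2.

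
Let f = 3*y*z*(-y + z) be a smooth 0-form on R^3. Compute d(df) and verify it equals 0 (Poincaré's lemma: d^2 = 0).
d(df) = 0

Step 1: df = sum_i (∂f/∂x_i) dx_i = (0) dx + (3*z*(-2*y + z)) dy + (3*y*(-y + 2*z)) dz.
Step 2: Apply d again. Using the 1-form formula, the coefficient of dx ∧ dy in d(df) is ∂^2 f/∂x ∂y - ∂^2 f/∂y ∂x = (0) - (0) = 0 (equality of mixed partials for smooth f).
Similarly for dx ∧ dz and dy ∧ dz — all coefficients vanish. So d(df) = 0.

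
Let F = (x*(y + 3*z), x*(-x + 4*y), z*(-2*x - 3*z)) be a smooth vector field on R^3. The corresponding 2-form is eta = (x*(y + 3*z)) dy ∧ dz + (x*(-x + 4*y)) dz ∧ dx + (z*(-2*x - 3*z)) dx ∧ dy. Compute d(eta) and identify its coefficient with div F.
d(eta) = (2*x + y - 3*z) dx ∧ dy ∧ dz; div F = 2*x + y - 3*z

For a 2-form in R^3 of the form above, applying d gives a 3-form with coefficient ∂P/∂x + ∂Q/∂y + ∂R/∂z:
  ∂P/∂x = y + 3*z
  ∂Q/∂y = 4*x
  ∂R/∂z = -2*x - 6*z
Sum = 2*x + y - 3*z, which is exactly div F.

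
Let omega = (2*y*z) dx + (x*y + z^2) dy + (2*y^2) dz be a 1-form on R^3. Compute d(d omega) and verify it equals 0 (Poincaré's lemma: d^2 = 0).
d(d omega) = 0

Step 1: d omega = sum_{i<j} (∂f_j/∂x_i - ∂f_i/∂x_j) dx_i ∧ dx_j:
  coeff of dx ∧ dy: y - 2*z
  coeff of dx ∧ dz: -2*y
  coeff of dy ∧ dz: 4*y - 2*z
Step 2: Apply d again to each 2-form coefficient. The only possible 3-form in R^3 is dx ∧ dy ∧ dz, with coefficient
  ∂(coeff of dy∧dz)/∂x - ∂(coeff of dx∧dz)/∂y + ∂(coeff of dx∧dy)/∂z
  = ∂/∂x (4*y - 2*z) - ∂/∂y (-2*y) + ∂/∂z (y - 2*z).
Each of these terms simplifies to sums of mixed partials that cancel in pairs. The result is 0 (by equality of mixed partials for smooth functions — Schwarz / Clairaut).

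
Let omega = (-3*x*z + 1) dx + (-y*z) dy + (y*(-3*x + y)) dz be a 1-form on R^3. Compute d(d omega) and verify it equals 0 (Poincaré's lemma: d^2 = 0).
d(d omega) = 0

Step 1: d omega = sum_{i<j} (∂f_j/∂x_i - ∂f_i/∂x_j) dx_i ∧ dx_j:
  coeff of dx ∧ dy: 0
  coeff of dx ∧ dz: 3*x - 3*y
  coeff of dy ∧ dz: -3*x + 3*y
Step 2: Apply d again to each 2-form coefficient. The only possible 3-form in R^3 is dx ∧ dy ∧ dz, with coefficient
  ∂(coeff of dy∧dz)/∂x - ∂(coeff of dx∧dz)/∂y + ∂(coeff of dx∧dy)/∂z
  = ∂/∂x (-3*x + 3*y) - ∂/∂y (3*x - 3*y) + ∂/∂z (0).
Each of these terms simplifies to sums of mixed partials that cancel in pairs. The result is 0 (by equality of mixed partials for smooth functions — Schwarz / Clairaut).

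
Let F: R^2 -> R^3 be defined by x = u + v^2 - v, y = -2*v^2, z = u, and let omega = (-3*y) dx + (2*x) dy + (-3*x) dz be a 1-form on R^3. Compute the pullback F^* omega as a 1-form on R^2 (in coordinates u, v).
F^* omega = (-3*u + 3*v^2 + 3*v) du + (2*v*(-4*u + 2*v^2 + v)) dv

Using F^*(f dg) = (f ∘ F) d(g ∘ F), substitute each coordinate x_i by F_i(u, v) in f_i, and replace dx_i by d F_i = (∂F_i/∂u) du + (∂F_i/∂v) dv.
  For the x component: f_1(F) = 6*v^2; d F_1 = (1) du + (2*v - 1) dv
  For the y component: f_2(F) = 2*u + 2*v^2 - 2*v; d F_2 = (0) du + (-4*v) dv
  For the z component: f_3(F) = -3*u - 3*v^2 + 3*v; d F_3 = (1) du + (0) dv
Combining and collecting du, dv coefficients:
  coeff of du: -3*u + 3*v^2 + 3*v
  coeff of dv: 2*v*(-4*u + 2*v^2 + v)
F^* omega = (-3*u + 3*v^2 + 3*v) du + (2*v*(-4*u + 2*v^2 + v)) dv.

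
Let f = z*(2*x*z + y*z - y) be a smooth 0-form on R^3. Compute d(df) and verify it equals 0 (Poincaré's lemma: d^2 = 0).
d(df) = 0

Step 1: df = sum_i (∂f/∂x_i) dx_i = (2*z^2) dx + (z*(z - 1)) dy + (4*x*z + 2*y*z - y) dz.
Step 2: Apply d again. Using the 1-form formula, the coefficient of dx ∧ dy in d(df) is ∂^2 f/∂x ∂y - ∂^2 f/∂y ∂x = (0) - (0) = 0 (equality of mixed partials for smooth f).
Similarly for dx ∧ dz and dy ∧ dz — all coefficients vanish. So d(df) = 0.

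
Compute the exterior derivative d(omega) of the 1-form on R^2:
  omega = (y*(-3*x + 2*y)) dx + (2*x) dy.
d(omega) = (3*x - 4*y + 2) dx ∧ dy

For a 1-form omega = sum_i f_i dx_i, the exterior derivative is
  d(omega) = sum_{i < j} (∂f_j/∂x_i - ∂f_i/∂x_j) dx_i ∧ dx_j.
  coefficient of dx ∧ dy: ∂f_2/∂x - ∂f_1/∂y = ∂(2*x)/∂x - ∂(y*(-3*x + 2*y))/∂y = 3*x - 4*y + 2
Assembling: d(omega) = (3*x - 4*y + 2) dx ∧ dy.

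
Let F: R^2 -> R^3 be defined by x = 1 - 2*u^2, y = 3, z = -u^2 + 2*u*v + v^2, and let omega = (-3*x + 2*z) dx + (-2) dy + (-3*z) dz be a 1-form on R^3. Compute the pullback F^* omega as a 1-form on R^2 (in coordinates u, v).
F^* omega = (-22*u^3 + 2*u^2*v - 14*u*v^2 + 12*u - 6*v^3) du + (6*u^3 - 6*u^2*v - 18*u*v^2 - 6*v^3) dv

Using F^*(f dg) = (f ∘ F) d(g ∘ F), substitute each coordinate x_i by F_i(u, v) in f_i, and replace dx_i by d F_i = (∂F_i/∂u) du + (∂F_i/∂v) dv.
  For the x component: f_1(F) = 4*u^2 + 4*u*v + 2*v^2 - 3; d F_1 = (-4*u) du + (0) dv
  For the y component: f_2(F) = -2; d F_2 = (0) du + (0) dv
  For the z component: f_3(F) = 3*u^2 - 6*u*v - 3*v^2; d F_3 = (-2*u + 2*v) du + (2*u + 2*v) dv
Combining and collecting du, dv coefficients:
  coeff of du: -22*u^3 + 2*u^2*v - 14*u*v^2 + 12*u - 6*v^3
  coeff of dv: 6*u^3 - 6*u^2*v - 18*u*v^2 - 6*v^3
F^* omega = (-22*u^3 + 2*u^2*v - 14*u*v^2 + 12*u - 6*v^3) du + (6*u^3 - 6*u^2*v - 18*u*v^2 - 6*v^3) dv.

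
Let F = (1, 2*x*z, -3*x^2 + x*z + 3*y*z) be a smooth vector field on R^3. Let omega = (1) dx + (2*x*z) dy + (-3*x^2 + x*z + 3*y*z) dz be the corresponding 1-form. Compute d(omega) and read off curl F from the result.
d(omega) = (-2*x + 3*z) dy ∧ dz + (6*x - z) dz ∧ dx + (2*z) dx ∧ dy; curl F = (-2*x + 3*z, 6*x - z, 2*z)

d omega = sum_{i<j} (∂f_j/∂x_i - ∂f_i/∂x_j) dx_i ∧ dx_j. Under the identification (dy ∧ dz, dz ∧ dx, dx ∧ dy) ↔ (e_x, e_y, e_z), the coefficients are exactly the components of curl F. Compute:
  ∂R/∂y - ∂Q/∂z = (3*z) - (2*x) = -2*x + 3*z
  ∂P/∂z - ∂R/∂x = (0) - (-6*x + z) = 6*x - z
  ∂Q/∂x - ∂P/∂y = (2*z) - (0) = 2*z.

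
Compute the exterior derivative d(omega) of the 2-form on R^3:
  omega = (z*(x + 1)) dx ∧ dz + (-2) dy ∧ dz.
d(omega) = 0

For a 2-form omega = sum_{i<j} g_{ij} dx_i ∧ dx_j, the exterior derivative is
  d(omega) = sum_{i<j} d(g_{ij}) ∧ dx_i ∧ dx_j = sum_{i<j, k} (∂g_{ij}/∂x_k) dx_k ∧ dx_i ∧ dx_j.
Expand each term, using dx_k ∧ dx_i ∧ dx_j = sgn(permutation) dx_{(a)} ∧ dx_{(b)} ∧ dx_{(c)} with (a < b < c) sorted:

Collecting like 3-forms: d(omega) = 0.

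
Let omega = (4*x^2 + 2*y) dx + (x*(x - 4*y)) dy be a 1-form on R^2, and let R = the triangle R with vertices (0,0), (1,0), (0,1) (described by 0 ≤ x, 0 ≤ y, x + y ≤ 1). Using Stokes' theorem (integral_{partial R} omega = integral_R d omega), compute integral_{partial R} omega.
integral_(partial R) omega = -4/3

Stokes: integral_partial_R omega = integral_R d omega with d omega = (∂Q/∂x - ∂P/∂y) dx ∧ dy.
  ∂Q/∂x = 2*x - 4*y
  ∂P/∂y = 2
  integrand = ∂Q/∂x - ∂P/∂y = 2*x - 4*y - 2.
Integrating over R: integral_0^1 integral_0^{1-x} (2*x - 4*y - 2) dy dx = -4/3.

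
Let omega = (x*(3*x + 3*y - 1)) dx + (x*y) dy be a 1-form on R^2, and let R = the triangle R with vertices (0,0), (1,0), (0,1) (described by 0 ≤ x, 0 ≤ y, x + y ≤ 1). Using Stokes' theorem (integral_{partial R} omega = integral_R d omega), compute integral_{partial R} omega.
integral_(partial R) omega = -1/3

Stokes: integral_partial_R omega = integral_R d omega with d omega = (∂Q/∂x - ∂P/∂y) dx ∧ dy.
  ∂Q/∂x = y
  ∂P/∂y = 3*x
  integrand = ∂Q/∂x - ∂P/∂y = -3*x + y.
Integrating over R: integral_0^1 integral_0^{1-x} (-3*x + y) dy dx = -1/3.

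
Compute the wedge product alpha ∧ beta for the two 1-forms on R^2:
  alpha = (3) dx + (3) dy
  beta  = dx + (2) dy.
alpha ∧ beta = (3) dx ∧ dy

Distribute the wedge, using dx_i ∧ dx_j = -dx_j ∧ dx_i and dx_i ∧ dx_i = 0. For each pair (i, j) with i < j, the coefficient of dx_i ∧ dx_j in alpha ∧ beta is (alpha_i * beta_j - alpha_j * beta_i). Collecting: alpha ∧ beta = (3) dx ∧ dy.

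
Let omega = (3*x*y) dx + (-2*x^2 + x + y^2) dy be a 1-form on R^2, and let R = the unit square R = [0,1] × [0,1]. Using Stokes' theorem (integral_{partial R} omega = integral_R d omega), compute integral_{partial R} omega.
integral_(partial R) omega = -5/2

Stokes: integral_partial_R omega = integral_R d omega with d omega = (∂Q/∂x - ∂P/∂y) dx ∧ dy.
  ∂Q/∂x = 1 - 4*x
  ∂P/∂y = 3*x
  integrand = ∂Q/∂x - ∂P/∂y = 1 - 7*x.
Integrating over R: integral_0^1 integral_0^1 (1 - 7*x) dx dy = -5/2.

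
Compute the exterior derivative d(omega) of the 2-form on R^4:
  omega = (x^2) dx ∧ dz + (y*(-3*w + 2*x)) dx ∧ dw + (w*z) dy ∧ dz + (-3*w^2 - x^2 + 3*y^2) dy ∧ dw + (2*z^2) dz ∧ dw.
d(omega) = (3*w - 4*x) dx ∧ dy ∧ dw + (z) dy ∧ dz ∧ dw

For a 2-form omega = sum_{i<j} g_{ij} dx_i ∧ dx_j, the exterior derivative is
  d(omega) = sum_{i<j} d(g_{ij}) ∧ dx_i ∧ dx_j = sum_{i<j, k} (∂g_{ij}/∂x_k) dx_k ∧ dx_i ∧ dx_j.
Expand each term, using dx_k ∧ dx_i ∧ dx_j = sgn(permutation) dx_{(a)} ∧ dx_{(b)} ∧ dx_{(c)} with (a < b < c) sorted:
  d(y*(-3*w + 2*x)) includes (∂/∂y)(y*(-3*w + 2*x)) dy = (-3*w + 2*x) dy, which multiplied by dx ∧ dw gives (3*w - 2*x) dx ∧ dy ∧ dw
  d(w*z) includes (∂/∂w)(w*z) dw = (z) dw, which multiplied by dy ∧ dz gives (z) dy ∧ dz ∧ dw
  d(-3*w^2 - x^2 + 3*y^2) includes (∂/∂x)(-3*w^2 - x^2 + 3*y^2) dx = (-2*x) dx, which multiplied by dy ∧ dw gives (-2*x) dx ∧ dy ∧ dw
Collecting like 3-forms: d(omega) = (3*w - 4*x) dx ∧ dy ∧ dw + (z) dy ∧ dz ∧ dw.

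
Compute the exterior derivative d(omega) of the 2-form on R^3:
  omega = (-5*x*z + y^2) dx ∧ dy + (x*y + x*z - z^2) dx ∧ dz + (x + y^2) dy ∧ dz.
d(omega) = (1 - 6*x) dx ∧ dy ∧ dz

For a 2-form omega = sum_{i<j} g_{ij} dx_i ∧ dx_j, the exterior derivative is
  d(omega) = sum_{i<j} d(g_{ij}) ∧ dx_i ∧ dx_j = sum_{i<j, k} (∂g_{ij}/∂x_k) dx_k ∧ dx_i ∧ dx_j.
Expand each term, using dx_k ∧ dx_i ∧ dx_j = sgn(permutation) dx_{(a)} ∧ dx_{(b)} ∧ dx_{(c)} with (a < b < c) sorted:
  d(-5*x*z + y^2) includes (∂/∂z)(-5*x*z + y^2) dz = (-5*x) dz, which multiplied by dx ∧ dy gives (-5*x) dx ∧ dy ∧ dz
  d(x*y + x*z - z^2) includes (∂/∂y)(x*y + x*z - z^2) dy = (x) dy, which multiplied by dx ∧ dz gives (-x) dx ∧ dy ∧ dz
  d(x + y^2) includes (∂/∂x)(x + y^2) dx = (1) dx, which multiplied by dy ∧ dz gives (1) dx ∧ dy ∧ dz
Collecting like 3-forms: d(omega) = (1 - 6*x) dx ∧ dy ∧ dz.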